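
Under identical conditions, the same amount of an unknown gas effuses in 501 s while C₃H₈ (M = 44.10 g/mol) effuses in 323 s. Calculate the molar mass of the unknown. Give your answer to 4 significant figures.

Since effusion rate ∝ 1/√M, t_X/t_C₃H₈ = √(M_X/M_C₃H₈).
501/323 = 1.551 = √(M_X/44.10)
M_X = 44.10 × 1.551² = 44.10 × 2.406 = 106.1 g/mol

106.1 g/mol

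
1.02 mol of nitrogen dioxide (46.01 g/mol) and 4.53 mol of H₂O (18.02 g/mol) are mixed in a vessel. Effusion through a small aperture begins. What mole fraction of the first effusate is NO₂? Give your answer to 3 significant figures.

0.124

Each component's effusion rate ∝ (its partial pressure)·(1/√M) ∝ n_i/√M_i.
Mole fraction of NO₂ in the effusate = (n_NO₂/√M_NO₂) / (n_NO₂/√M_NO₂ + n_H₂O/√M_H₂O)
= (1.02/√46.01) / (1.02/√46.01 + 4.53/√18.02) = 0.1504/(0.1504 + 1.067) = 0.124.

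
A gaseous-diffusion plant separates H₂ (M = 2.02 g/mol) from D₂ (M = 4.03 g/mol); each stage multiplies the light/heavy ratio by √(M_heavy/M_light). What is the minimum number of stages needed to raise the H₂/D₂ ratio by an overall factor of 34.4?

11

With α = √(4.03/2.02) per stage, ln α = ½ ln(1.99505) = 0.3453.
Need α^N ≥ 34.4 ⇒ N ≥ ln(34.4) / ln α = 3.538 / 0.3453 = 10.25.
Rounding up, N = 11 stages.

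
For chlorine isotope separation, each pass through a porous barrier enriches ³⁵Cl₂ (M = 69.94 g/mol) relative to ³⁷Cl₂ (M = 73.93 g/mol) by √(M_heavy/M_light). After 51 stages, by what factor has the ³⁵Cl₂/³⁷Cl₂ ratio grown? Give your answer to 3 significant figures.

Overall factor = α^51 with α = √(73.93/69.94), i.e. (73.93/69.94)^(51/2).
= 1.05705^(51/2) = 4.12.

4.12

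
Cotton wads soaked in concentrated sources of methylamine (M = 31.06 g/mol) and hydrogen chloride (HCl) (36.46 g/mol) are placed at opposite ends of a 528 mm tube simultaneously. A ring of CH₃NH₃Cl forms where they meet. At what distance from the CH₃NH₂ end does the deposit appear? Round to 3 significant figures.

275 mm

Graham's law gives d_CH₃NH₂/d_HCl = rate_CH₃NH₂/rate_HCl = √(M_HCl/M_CH₃NH₂) = √(36.46/31.06) = 1.083.
With d_CH₃NH₂ + d_HCl = 528 mm, d_HCl = 528/(1 + 1.083) = 253.4 mm.
d_CH₃NH₂ = 528 − 253.4 = 275 mm.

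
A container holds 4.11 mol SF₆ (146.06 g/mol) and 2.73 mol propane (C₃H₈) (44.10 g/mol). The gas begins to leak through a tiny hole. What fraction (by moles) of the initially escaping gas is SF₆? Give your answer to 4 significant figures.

Each component's effusion rate ∝ (its partial pressure)·(1/√M) ∝ n_i/√M_i.
So x_SF₆ in the escaping gas = (n_SF₆/√M_SF₆) / Σ(n_i/√M_i)
= (4.11/√146.06) / (4.11/√146.06 + 2.73/√44.10) = 0.3401/(0.3401 + 0.4111) = 0.4527.

0.4527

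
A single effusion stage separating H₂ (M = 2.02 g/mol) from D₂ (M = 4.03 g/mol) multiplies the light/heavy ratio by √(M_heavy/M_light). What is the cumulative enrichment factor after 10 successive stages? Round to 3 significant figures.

The single-stage factor is √(M_heavy/M_light), so 10 stages give [√(4.03/2.02)]^10 = (4.03/2.02)^(10/2).
= 1.99505^5 = 31.6.

31.6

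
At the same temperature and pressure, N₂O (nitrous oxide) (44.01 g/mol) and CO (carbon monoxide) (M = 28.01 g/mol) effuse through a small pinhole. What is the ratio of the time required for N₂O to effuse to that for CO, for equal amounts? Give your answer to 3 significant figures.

Since effusion rate ∝ 1/√M, t_N₂O/t_CO = √(M_N₂O/M_CO) = √(44.01/28.01) = √1.571 = 1.25.

1.25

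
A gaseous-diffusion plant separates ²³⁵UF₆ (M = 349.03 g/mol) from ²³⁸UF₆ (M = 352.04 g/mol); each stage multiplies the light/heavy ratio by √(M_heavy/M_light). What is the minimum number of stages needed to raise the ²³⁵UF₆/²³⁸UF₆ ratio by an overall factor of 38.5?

Per stage α = (352.04/349.03)^(1/2) = 1.00862^0.5, giving ln α = 0.004293.
Need α^N ≥ 38.5 ⇒ N ≥ ln(38.5) / ln α = 3.651 / 0.004293 = 850.28.
So at least 851 stages are needed.

851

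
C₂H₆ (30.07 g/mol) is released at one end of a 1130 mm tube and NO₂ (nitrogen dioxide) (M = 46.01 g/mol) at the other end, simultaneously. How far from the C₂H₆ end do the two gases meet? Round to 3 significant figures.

625 mm

Graham's law gives d_C₂H₆/d_NO₂ = rate_C₂H₆/rate_NO₂ = √(M_NO₂/M_C₂H₆) = √(46.01/30.07) = 1.237.
With d_C₂H₆ + d_NO₂ = 1130 mm, d_NO₂ = 1130/(1 + 1.237) = 505.1 mm.
d_C₂H₆ = 1130 − 505.1 = 625 mm.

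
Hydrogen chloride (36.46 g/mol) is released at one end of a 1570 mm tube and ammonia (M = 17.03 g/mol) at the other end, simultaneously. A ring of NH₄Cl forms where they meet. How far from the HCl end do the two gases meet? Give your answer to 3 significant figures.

637 mm

The fronts meet when d_HCl + d_NH₃ = L with d_HCl/d_NH₃ = √(M_NH₃/M_HCl) (Graham's law). Here √(M_NH₃/M_HCl) = √(17.03/36.46) = 0.6834.
With d_HCl + d_NH₃ = 1570 mm, d_NH₃ = 1570/(1 + 0.6834) = 932.6 mm.
d_HCl = 1570 − 932.6 = 637 mm.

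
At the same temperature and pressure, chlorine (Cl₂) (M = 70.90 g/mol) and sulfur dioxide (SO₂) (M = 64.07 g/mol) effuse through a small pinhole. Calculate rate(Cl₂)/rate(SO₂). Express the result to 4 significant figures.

0.9506

Using Graham's law: rate_Cl₂/rate_SO₂ = √(M_SO₂/M_Cl₂) = √(64.07/70.90) = √0.9037 = 0.9506.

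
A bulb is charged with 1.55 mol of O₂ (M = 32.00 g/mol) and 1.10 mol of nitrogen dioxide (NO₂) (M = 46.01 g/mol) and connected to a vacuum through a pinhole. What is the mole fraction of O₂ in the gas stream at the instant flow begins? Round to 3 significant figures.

0.628

Each component's effusion rate ∝ (its partial pressure)·(1/√M) ∝ n_i/√M_i.
So x_O₂ in the escaping gas = (n_O₂/√M_O₂) / Σ(n_i/√M_i)
= (1.55/√32.00) / (1.55/√32.00 + 1.10/√46.01) = 0.2740/(0.2740 + 0.1622) = 0.628.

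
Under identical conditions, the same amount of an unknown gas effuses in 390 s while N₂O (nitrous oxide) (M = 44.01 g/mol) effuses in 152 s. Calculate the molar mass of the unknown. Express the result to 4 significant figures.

289.7 g/mol

Using Graham's law: t_X/t_N₂O = √(M_X/M_N₂O).
390/152 = 2.566 = √(M_X/44.01)
M_X = 44.01 × 2.566² = 44.01 × 6.583 = 289.7 g/mol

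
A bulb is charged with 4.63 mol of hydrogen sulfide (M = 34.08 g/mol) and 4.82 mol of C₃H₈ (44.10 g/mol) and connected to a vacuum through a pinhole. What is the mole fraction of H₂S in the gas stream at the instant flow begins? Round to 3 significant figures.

Rate_i ∝ x_i/√M_i (Graham's law weighted by mole fraction), so the effusate composition follows n_i/√M_i.
Mole fraction of H₂S in the effusate = (n_H₂S/√M_H₂S) / (n_H₂S/√M_H₂S + n_C₃H₈/√M_C₃H₈)
= (4.63/√34.08) / (4.63/√34.08 + 4.82/√44.10) = 0.7931/(0.7931 + 0.7258) = 0.522.

0.522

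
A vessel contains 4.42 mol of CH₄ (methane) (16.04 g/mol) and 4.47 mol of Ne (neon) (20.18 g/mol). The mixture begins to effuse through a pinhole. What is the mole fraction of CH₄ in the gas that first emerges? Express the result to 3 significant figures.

0.526

Effusion rate of each component ∝ n_i/√M_i (partial pressure × 1/√M).
Mole fraction of CH₄ in the effusate = (n_CH₄/√M_CH₄) / (n_CH₄/√M_CH₄ + n_Ne/√M_Ne)
= (4.42/√16.04) / (4.42/√16.04 + 4.47/√20.18) = 1.104/(1.104 + 0.9951) = 0.526.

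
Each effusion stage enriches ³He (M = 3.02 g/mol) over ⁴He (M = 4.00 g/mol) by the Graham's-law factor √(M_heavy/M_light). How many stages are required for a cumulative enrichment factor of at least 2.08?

Single-stage factor α = √(4.00/3.02), so ln α = ½ ln(1.32450) = 0.1405.
Need α^N ≥ 2.08 ⇒ N ≥ ln(2.08) / ln α = 0.7324 / 0.1405 = 5.21.
Minimum whole number of stages: N = 6.

6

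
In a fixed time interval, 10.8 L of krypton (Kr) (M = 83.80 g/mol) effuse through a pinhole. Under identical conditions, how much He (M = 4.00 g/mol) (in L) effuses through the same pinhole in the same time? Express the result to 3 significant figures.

49.4 L

From Graham's law, rate_He/rate_Kr = √(M_Kr/M_He) = √(83.80/4.00) = √20.95 = 4.577.
So the volume for He is 10.8 × 4.577 = 49.4 L.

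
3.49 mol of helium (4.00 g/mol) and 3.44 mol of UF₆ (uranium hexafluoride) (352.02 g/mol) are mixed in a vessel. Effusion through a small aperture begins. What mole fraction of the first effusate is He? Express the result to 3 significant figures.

0.905

Effusion rate of each component ∝ n_i/√M_i (partial pressure × 1/√M).
Mole fraction of He in the effusate = (n_He/√M_He) / (n_He/√M_He + n_UF₆/√M_UF₆)
= (3.49/√4.00) / (3.49/√4.00 + 3.44/√352.02) = 1.745/(1.745 + 0.1833) = 0.905.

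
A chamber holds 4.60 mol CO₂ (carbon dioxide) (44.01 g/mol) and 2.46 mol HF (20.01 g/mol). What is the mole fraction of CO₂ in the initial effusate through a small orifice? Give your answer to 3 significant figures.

0.558

Each component's effusion rate ∝ (its partial pressure)·(1/√M) ∝ n_i/√M_i.
Mole fraction of CO₂ in the effusate = (n_CO₂/√M_CO₂) / (n_CO₂/√M_CO₂ + n_HF/√M_HF)
= (4.60/√44.01) / (4.60/√44.01 + 2.46/√20.01) = 0.6934/(0.6934 + 0.5499) = 0.558.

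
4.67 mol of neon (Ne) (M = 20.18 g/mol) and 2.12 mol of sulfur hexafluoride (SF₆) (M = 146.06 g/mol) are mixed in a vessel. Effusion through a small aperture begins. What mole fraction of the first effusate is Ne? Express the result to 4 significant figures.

0.8556

Rate_i ∝ x_i/√M_i (Graham's law weighted by mole fraction), so the effusate composition follows n_i/√M_i.
Mole fraction of Ne in the effusate = (n_Ne/√M_Ne) / (n_Ne/√M_Ne + n_SF₆/√M_SF₆)
= (4.67/√20.18) / (4.67/√20.18 + 2.12/√146.06) = 1.040/(1.040 + 0.1754) = 0.8556.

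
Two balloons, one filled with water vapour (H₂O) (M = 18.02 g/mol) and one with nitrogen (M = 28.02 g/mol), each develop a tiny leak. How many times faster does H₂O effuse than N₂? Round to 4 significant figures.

Graham's law gives rate_H₂O/rate_N₂ = √(M_N₂/M_H₂O) = √(28.02/18.02) = √1.555 = 1.247.

1.247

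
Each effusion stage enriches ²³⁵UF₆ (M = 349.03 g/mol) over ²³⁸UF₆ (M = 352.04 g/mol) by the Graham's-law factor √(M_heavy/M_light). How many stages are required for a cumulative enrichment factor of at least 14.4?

622

Single-stage factor α = √(352.04/349.03), so ln α = ½ ln(1.00862) = 0.004293.
Need α^N ≥ 14.4 ⇒ N ≥ ln(14.4) / ln α = 2.667 / 0.004293 = 621.23.
So at least 622 stages are needed.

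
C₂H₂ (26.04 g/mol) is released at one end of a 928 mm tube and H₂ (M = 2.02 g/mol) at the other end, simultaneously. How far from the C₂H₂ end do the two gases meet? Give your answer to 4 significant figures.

202.2 mm

Distances travelled in equal time are proportional to diffusion rates, so d_C₂H₂/d_H₂ = √(M_H₂/M_C₂H₂) = √(2.02/26.04) = 0.2785.
With d_C₂H₂ + d_H₂ = 928 mm, d_H₂ = 928/(1 + 0.2785) = 725.8 mm.
d_C₂H₂ = 928 − 725.8 = 202.2 mm.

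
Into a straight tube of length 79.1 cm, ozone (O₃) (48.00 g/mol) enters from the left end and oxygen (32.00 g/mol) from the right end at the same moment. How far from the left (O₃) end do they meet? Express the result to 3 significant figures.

35.6 cm

In equal time, each gas travels a distance ∝ its rate ∝ 1/√M, so d_O₃/d_O₂ = √(M_O₂/M_O₃) = √(32.00/48.00) = 0.8165.
With d_O₃ + d_O₂ = 79.1 cm, d_O₂ = 79.1/(1 + 0.8165) = 43.55 cm.
d_O₃ = 79.1 − 43.55 = 35.6 cm.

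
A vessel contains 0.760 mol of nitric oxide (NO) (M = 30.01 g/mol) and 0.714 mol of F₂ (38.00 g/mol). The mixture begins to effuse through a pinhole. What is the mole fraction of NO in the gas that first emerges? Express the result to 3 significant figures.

Effusion rate of each component ∝ n_i/√M_i (partial pressure × 1/√M).
Mole fraction of NO in the effusate = (n_NO/√M_NO) / (n_NO/√M_NO + n_F₂/√M_F₂)
= (0.760/√30.01) / (0.760/√30.01 + 0.714/√38.00) = 0.1387/(0.1387 + 0.1158) = 0.545.

0.545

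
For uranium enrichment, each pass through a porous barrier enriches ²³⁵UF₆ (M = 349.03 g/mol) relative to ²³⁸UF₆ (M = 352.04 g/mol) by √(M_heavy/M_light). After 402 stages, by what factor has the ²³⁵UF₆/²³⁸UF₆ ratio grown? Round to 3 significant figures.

5.62

Overall factor = α^402 with α = √(352.04/349.03), i.e. (352.04/349.03)^(402/2).
= 1.00862^201 = 5.62.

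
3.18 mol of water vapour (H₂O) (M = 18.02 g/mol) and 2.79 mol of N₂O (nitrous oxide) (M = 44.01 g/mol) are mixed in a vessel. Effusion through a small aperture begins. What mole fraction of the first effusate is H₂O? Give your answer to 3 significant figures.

0.640

Each component's effusion rate ∝ (its partial pressure)·(1/√M) ∝ n_i/√M_i.
So x_H₂O in the escaping gas = (n_H₂O/√M_H₂O) / Σ(n_i/√M_i)
= (3.18/√18.02) / (3.18/√18.02 + 2.79/√44.01) = 0.7491/(0.7491 + 0.4206) = 0.640.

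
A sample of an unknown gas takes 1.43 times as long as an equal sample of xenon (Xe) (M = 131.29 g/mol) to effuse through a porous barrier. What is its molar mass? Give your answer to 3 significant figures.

268 g/mol

Since effusion rate ∝ 1/√M, t_X/t_Xe = √(M_X/M_Xe).
1.43 = √(M_X/131.29)
M_X = 131.29 × 1.43² = 131.29 × 2.045 = 268 g/mol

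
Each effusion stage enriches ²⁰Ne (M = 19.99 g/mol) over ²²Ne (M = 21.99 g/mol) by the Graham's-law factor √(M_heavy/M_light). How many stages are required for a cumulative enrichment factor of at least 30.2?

Per stage α = (21.99/19.99)^(1/2) = 1.10005^0.5, giving ln α = 0.04768.
Need α^N ≥ 30.2 ⇒ N ≥ ln(30.2) / ln α = 3.408 / 0.04768 = 71.48.
So at least 72 stages are needed.

72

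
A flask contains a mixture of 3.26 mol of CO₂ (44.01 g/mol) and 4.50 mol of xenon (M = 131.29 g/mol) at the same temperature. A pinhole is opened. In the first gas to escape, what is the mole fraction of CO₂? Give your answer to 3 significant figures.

Rate_i ∝ x_i/√M_i (Graham's law weighted by mole fraction), so the effusate composition follows n_i/√M_i.
Mole fraction of CO₂ in the effusate = (n_CO₂/√M_CO₂) / (n_CO₂/√M_CO₂ + n_Xe/√M_Xe)
= (3.26/√44.01) / (3.26/√44.01 + 4.50/√131.29) = 0.4914/(0.4914 + 0.3927) = 0.556.

0.556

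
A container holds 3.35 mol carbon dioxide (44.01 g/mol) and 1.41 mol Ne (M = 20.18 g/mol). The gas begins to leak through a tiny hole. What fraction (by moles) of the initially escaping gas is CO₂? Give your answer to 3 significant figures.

0.617

Each component's effusion rate ∝ (its partial pressure)·(1/√M) ∝ n_i/√M_i.
x_CO₂(eff) = (n_CO₂/√M_CO₂) / (n_CO₂/√M_CO₂ + n_Ne/√M_Ne)
= (3.35/√44.01) / (3.35/√44.01 + 1.41/√20.18) = 0.5050/(0.5050 + 0.3139) = 0.617.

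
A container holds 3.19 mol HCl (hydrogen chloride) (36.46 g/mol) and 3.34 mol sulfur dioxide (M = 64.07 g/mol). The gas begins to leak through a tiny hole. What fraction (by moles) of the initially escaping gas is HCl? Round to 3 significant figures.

Each component's effusion rate ∝ (its partial pressure)·(1/√M) ∝ n_i/√M_i.
Mole fraction of HCl in the effusate = (n_HCl/√M_HCl) / (n_HCl/√M_HCl + n_SO₂/√M_SO₂)
= (3.19/√36.46) / (3.19/√36.46 + 3.34/√64.07) = 0.5283/(0.5283 + 0.4173) = 0.559.

0.559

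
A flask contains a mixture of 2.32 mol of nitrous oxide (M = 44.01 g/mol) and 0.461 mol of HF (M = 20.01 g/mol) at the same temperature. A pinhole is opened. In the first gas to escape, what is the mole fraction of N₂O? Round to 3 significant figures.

0.772

Effusion rate of each component ∝ n_i/√M_i (partial pressure × 1/√M).
So x_N₂O in the escaping gas = (n_N₂O/√M_N₂O) / Σ(n_i/√M_i)
= (2.32/√44.01) / (2.32/√44.01 + 0.461/√20.01) = 0.3497/(0.3497 + 0.1031) = 0.772.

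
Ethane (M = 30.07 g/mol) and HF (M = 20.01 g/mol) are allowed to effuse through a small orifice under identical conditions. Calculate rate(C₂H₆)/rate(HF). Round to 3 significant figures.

Graham's law gives rate_C₂H₆/rate_HF = √(M_HF/M_C₂H₆) = √(20.01/30.07) = √0.6654 = 0.816.

0.816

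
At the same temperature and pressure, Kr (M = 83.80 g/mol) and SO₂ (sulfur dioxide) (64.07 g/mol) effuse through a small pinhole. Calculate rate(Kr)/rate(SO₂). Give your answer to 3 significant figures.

0.874

Since effusion rate ∝ 1/√M, rate_Kr/rate_SO₂ = √(M_SO₂/M_Kr) = √(64.07/83.80) = √0.7646 = 0.874.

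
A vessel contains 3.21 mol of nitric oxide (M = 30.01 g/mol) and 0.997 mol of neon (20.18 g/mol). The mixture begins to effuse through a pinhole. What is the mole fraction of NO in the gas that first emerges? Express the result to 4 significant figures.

0.7253

Effusion rate of each component ∝ n_i/√M_i (partial pressure × 1/√M).
x_NO(eff) = (n_NO/√M_NO) / (n_NO/√M_NO + n_Ne/√M_Ne)
= (3.21/√30.01) / (3.21/√30.01 + 0.997/√20.18) = 0.5860/(0.5860 + 0.2219) = 0.7253.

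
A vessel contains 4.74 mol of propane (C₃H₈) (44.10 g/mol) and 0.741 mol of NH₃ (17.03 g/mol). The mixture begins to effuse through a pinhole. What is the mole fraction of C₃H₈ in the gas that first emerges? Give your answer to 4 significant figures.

0.7990

Rate_i ∝ x_i/√M_i (Graham's law weighted by mole fraction), so the effusate composition follows n_i/√M_i.
Mole fraction of C₃H₈ in the effusate = (n_C₃H₈/√M_C₃H₈) / (n_C₃H₈/√M_C₃H₈ + n_NH₃/√M_NH₃)
= (4.74/√44.10) / (4.74/√44.10 + 0.741/√17.03) = 0.7138/(0.7138 + 0.1796) = 0.7990.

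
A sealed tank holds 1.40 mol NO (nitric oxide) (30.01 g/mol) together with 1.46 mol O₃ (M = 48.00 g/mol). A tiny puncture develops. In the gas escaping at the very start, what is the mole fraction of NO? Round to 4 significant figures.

Effusion rate of each component ∝ n_i/√M_i (partial pressure × 1/√M).
x_NO(eff) = (n_NO/√M_NO) / (n_NO/√M_NO + n_O₃/√M_O₃)
= (1.40/√30.01) / (1.40/√30.01 + 1.46/√48.00) = 0.2556/(0.2556 + 0.2107) = 0.5481.

0.5481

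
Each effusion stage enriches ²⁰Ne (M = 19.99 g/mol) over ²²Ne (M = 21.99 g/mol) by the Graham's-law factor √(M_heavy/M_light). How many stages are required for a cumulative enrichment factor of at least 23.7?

Per stage α = (21.99/19.99)^(1/2) = 1.10005^0.5, giving ln α = 0.04768.
Need α^N ≥ 23.7 ⇒ N ≥ ln(23.7) / ln α = 3.165 / 0.04768 = 66.39.
Minimum whole number of stages: N = 67.

67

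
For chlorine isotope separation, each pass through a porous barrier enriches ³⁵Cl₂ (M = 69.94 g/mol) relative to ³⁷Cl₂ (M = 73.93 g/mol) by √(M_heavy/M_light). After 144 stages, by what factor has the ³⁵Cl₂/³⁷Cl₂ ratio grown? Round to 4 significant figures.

Overall factor = α^144 with α = √(73.93/69.94), i.e. (73.93/69.94)^(144/2).
= 1.05705^72 = 54.31.

54.31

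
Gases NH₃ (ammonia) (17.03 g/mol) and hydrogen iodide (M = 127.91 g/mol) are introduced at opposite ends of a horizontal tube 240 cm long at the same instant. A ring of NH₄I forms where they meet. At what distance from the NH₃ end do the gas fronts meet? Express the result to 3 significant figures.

In equal time, each gas travels a distance ∝ its rate ∝ 1/√M, so d_NH₃/d_HI = √(M_HI/M_NH₃) = √(127.91/17.03) = 2.741.
With d_NH₃ + d_HI = 240 cm, d_HI = 240/(1 + 2.741) = 64.16 cm.
d_NH₃ = 240 − 64.16 = 176 cm.

176 cm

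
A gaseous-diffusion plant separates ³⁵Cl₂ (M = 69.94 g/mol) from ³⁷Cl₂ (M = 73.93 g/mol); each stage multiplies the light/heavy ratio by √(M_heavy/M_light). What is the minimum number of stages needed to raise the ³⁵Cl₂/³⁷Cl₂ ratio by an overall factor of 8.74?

With α = √(73.93/69.94) per stage, ln α = ½ ln(1.05705) = 0.02774.
Need α^N ≥ 8.74 ⇒ N ≥ ln(8.74) / ln α = 2.168 / 0.02774 = 78.15.
Minimum whole number of stages: N = 79.

79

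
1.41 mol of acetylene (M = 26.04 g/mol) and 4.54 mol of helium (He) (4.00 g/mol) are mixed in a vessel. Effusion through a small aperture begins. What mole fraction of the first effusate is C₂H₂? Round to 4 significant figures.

Rate_i ∝ x_i/√M_i (Graham's law weighted by mole fraction), so the effusate composition follows n_i/√M_i.
Mole fraction of C₂H₂ in the effusate = (n_C₂H₂/√M_C₂H₂) / (n_C₂H₂/√M_C₂H₂ + n_He/√M_He)
= (1.41/√26.04) / (1.41/√26.04 + 4.54/√4.00) = 0.2763/(0.2763 + 2.270) = 0.1085.

0.1085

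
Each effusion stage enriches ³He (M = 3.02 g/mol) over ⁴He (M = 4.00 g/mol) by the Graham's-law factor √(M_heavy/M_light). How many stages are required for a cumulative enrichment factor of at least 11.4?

18

Single-stage factor α = √(4.00/3.02), so ln α = ½ ln(1.32450) = 0.1405.
Need α^N ≥ 11.4 ⇒ N ≥ ln(11.4) / ln α = 2.434 / 0.1405 = 17.32.
Rounding up, N = 18 stages.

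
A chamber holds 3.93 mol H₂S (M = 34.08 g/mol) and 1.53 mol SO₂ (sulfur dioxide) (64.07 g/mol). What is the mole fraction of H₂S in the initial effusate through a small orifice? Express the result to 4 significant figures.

Each component's effusion rate ∝ (its partial pressure)·(1/√M) ∝ n_i/√M_i.
So x_H₂S in the escaping gas = (n_H₂S/√M_H₂S) / Σ(n_i/√M_i)
= (3.93/√34.08) / (3.93/√34.08 + 1.53/√64.07) = 0.6732/(0.6732 + 0.1911) = 0.7789.

0.7789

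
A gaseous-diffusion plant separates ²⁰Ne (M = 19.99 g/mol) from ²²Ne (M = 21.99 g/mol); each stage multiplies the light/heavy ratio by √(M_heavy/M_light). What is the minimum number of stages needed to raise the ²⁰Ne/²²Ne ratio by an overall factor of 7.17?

42

With α = √(21.99/19.99) per stage, ln α = ½ ln(1.10005) = 0.04768.
Need α^N ≥ 7.17 ⇒ N ≥ ln(7.17) / ln α = 1.970 / 0.04768 = 41.32.
So at least 42 stages are needed.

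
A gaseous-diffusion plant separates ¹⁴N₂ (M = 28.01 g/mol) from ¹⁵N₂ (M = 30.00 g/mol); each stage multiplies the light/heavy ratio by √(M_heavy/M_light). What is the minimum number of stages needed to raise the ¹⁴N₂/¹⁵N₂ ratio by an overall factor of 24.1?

Per stage α = (30.00/28.01)^(1/2) = 1.07105^0.5, giving ln α = 0.03432.
Need α^N ≥ 24.1 ⇒ N ≥ ln(24.1) / ln α = 3.182 / 0.03432 = 92.73.
So at least 93 stages are needed.

93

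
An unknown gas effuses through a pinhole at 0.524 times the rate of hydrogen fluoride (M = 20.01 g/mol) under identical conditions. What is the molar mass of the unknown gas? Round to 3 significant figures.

From Graham's law, rate_X/rate_HF = √(M_HF/M_X).
0.524 = √(20.01/M_X)
M_X = 20.01 / 0.524² = 20.01 / 0.2746 = 72.9 g/mol

72.9 g/mol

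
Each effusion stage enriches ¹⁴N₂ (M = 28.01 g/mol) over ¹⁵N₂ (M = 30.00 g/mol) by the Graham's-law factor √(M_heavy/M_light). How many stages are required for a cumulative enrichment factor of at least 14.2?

78

Per stage α = (30.00/28.01)^(1/2) = 1.07105^0.5, giving ln α = 0.03432.
Need α^N ≥ 14.2 ⇒ N ≥ ln(14.2) / ln α = 2.653 / 0.03432 = 77.31.
Minimum whole number of stages: N = 78.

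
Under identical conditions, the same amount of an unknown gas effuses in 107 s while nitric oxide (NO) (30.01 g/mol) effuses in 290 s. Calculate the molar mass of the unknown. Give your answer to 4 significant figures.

4.085 g/mol

From Graham's law, t_X/t_NO = √(M_X/M_NO).
107/290 = 0.3690 = √(M_X/30.01)
M_X = 30.01 × 0.3690² = 30.01 × 0.1361 = 4.085 g/mol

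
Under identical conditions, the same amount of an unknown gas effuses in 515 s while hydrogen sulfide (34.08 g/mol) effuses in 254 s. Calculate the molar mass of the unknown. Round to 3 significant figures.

140 g/mol

From Graham's law, t_X/t_H₂S = √(M_X/M_H₂S).
515/254 = 2.028 = √(M_X/34.08)
M_X = 34.08 × 2.028² = 34.08 × 4.111 = 140 g/mol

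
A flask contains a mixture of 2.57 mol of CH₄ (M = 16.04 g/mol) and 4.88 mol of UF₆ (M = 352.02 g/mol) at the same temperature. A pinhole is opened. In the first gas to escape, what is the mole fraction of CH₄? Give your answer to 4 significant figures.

Rate_i ∝ x_i/√M_i (Graham's law weighted by mole fraction), so the effusate composition follows n_i/√M_i.
So x_CH₄ in the escaping gas = (n_CH₄/√M_CH₄) / Σ(n_i/√M_i)
= (2.57/√16.04) / (2.57/√16.04 + 4.88/√352.02) = 0.6417/(0.6417 + 0.2601) = 0.7116.

0.7116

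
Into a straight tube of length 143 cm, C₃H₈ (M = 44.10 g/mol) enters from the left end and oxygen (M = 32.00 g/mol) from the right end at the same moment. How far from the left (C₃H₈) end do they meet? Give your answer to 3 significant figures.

65.8 cm

In equal time, each gas travels a distance ∝ its rate ∝ 1/√M, so d_C₃H₈/d_O₂ = √(M_O₂/M_C₃H₈) = √(32.00/44.10) = 0.8518.
With d_C₃H₈ + d_O₂ = 143 cm, d_O₂ = 143/(1 + 0.8518) = 77.22 cm.
d_C₃H₈ = 143 − 77.22 = 65.8 cm.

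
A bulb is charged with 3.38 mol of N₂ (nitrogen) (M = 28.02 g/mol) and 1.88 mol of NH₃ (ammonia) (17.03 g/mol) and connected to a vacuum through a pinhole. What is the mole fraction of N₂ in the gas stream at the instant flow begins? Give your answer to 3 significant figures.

0.584

Rate_i ∝ x_i/√M_i (Graham's law weighted by mole fraction), so the effusate composition follows n_i/√M_i.
x_N₂(eff) = (n_N₂/√M_N₂) / (n_N₂/√M_N₂ + n_NH₃/√M_NH₃)
= (3.38/√28.02) / (3.38/√28.02 + 1.88/√17.03) = 0.6385/(0.6385 + 0.4556) = 0.584.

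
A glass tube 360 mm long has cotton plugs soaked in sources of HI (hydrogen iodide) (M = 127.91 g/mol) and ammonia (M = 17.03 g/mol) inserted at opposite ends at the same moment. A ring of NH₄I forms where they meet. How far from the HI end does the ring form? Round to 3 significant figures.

96.2 mm

Distances travelled in equal time are proportional to diffusion rates, so d_HI/d_NH₃ = √(M_NH₃/M_HI) = √(17.03/127.91) = 0.3649.
With d_HI + d_NH₃ = 360 mm, d_NH₃ = 360/(1 + 0.3649) = 263.8 mm.
d_HI = 360 − 263.8 = 96.2 mm.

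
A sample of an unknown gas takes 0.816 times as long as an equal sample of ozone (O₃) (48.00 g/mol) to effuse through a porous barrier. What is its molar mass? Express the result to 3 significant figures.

32.0 g/mol

Using Graham's law: t_X/t_O₃ = √(M_X/M_O₃).
0.816 = √(M_X/48.00)
M_X = 48.00 × 0.816² = 48.00 × 0.6659 = 32.0 g/mol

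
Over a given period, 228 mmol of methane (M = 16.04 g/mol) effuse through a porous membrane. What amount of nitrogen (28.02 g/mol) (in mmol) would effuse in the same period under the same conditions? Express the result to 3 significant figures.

By Graham's law, rate_N₂/rate_CH₄ = √(M_CH₄/M_N₂) = √(16.04/28.02) = √0.5724 = 0.7566.
So the amount for N₂ is 228 × 0.7566 = 173 mmol.

173 mmol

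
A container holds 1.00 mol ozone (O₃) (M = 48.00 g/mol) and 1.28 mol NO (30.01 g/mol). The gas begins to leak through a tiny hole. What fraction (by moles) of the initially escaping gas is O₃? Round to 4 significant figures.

0.3819

Rate_i ∝ x_i/√M_i (Graham's law weighted by mole fraction), so the effusate composition follows n_i/√M_i.
x_O₃(eff) = (n_O₃/√M_O₃) / (n_O₃/√M_O₃ + n_NO/√M_NO)
= (1.00/√48.00) / (1.00/√48.00 + 1.28/√30.01) = 0.1443/(0.1443 + 0.2337) = 0.3819.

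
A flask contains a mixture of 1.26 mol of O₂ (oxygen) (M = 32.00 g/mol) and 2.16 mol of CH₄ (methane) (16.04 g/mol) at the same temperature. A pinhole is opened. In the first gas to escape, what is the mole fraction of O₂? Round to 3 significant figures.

0.292

The effusion rate of species i is ∝ p_i/√M_i ∝ n_i/√M_i.
Mole fraction of O₂ in the effusate = (n_O₂/√M_O₂) / (n_O₂/√M_O₂ + n_CH₄/√M_CH₄)
= (1.26/√32.00) / (1.26/√32.00 + 2.16/√16.04) = 0.2227/(0.2227 + 0.5393) = 0.292.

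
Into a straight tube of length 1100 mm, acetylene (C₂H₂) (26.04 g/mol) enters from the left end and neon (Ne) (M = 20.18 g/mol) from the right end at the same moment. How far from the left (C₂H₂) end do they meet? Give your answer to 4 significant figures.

Distances travelled in equal time are proportional to diffusion rates, so d_C₂H₂/d_Ne = √(M_Ne/M_C₂H₂) = √(20.18/26.04) = 0.8803.
With d_C₂H₂ + d_Ne = 1100 mm, d_Ne = 1100/(1 + 0.8803) = 585.0 mm.
d_C₂H₂ = 1100 − 585.0 = 515.0 mm.

515.0 mm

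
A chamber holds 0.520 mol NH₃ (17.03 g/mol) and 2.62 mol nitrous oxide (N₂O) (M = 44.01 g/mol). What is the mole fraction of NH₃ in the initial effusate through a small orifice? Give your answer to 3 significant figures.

0.242

Effusion rate of each component ∝ n_i/√M_i (partial pressure × 1/√M).
So x_NH₃ in the escaping gas = (n_NH₃/√M_NH₃) / Σ(n_i/√M_i)
= (0.520/√17.03) / (0.520/√17.03 + 2.62/√44.01) = 0.1260/(0.1260 + 0.3949) = 0.242.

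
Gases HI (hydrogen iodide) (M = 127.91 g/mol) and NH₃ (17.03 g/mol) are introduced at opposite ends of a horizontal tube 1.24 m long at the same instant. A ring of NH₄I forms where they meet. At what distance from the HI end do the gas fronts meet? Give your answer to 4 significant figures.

Graham's law gives d_HI/d_NH₃ = rate_HI/rate_NH₃ = √(M_NH₃/M_HI) = √(17.03/127.91) = 0.3649.
With d_HI + d_NH₃ = 1.24 m, d_NH₃ = 1.24/(1 + 0.3649) = 0.9085 m.
d_HI = 1.24 − 0.9085 = 0.3315 m.

0.3315 m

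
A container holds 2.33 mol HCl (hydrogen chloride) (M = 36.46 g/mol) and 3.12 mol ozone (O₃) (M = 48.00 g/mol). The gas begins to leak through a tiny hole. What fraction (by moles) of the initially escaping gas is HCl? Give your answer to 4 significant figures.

0.4615

Each component's effusion rate ∝ (its partial pressure)·(1/√M) ∝ n_i/√M_i.
So x_HCl in the escaping gas = (n_HCl/√M_HCl) / Σ(n_i/√M_i)
= (2.33/√36.46) / (2.33/√36.46 + 3.12/√48.00) = 0.3859/(0.3859 + 0.4503) = 0.4615.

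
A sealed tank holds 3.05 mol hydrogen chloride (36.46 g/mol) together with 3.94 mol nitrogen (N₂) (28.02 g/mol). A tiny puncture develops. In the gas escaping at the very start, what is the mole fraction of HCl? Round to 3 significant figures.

0.404

Each component's effusion rate ∝ (its partial pressure)·(1/√M) ∝ n_i/√M_i.
x_HCl(eff) = (n_HCl/√M_HCl) / (n_HCl/√M_HCl + n_N₂/√M_N₂)
= (3.05/√36.46) / (3.05/√36.46 + 3.94/√28.02) = 0.5051/(0.5051 + 0.7443) = 0.404.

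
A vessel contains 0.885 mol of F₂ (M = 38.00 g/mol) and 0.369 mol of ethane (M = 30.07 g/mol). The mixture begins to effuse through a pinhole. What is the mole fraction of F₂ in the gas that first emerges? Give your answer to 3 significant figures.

Effusion rate of each component ∝ n_i/√M_i (partial pressure × 1/√M).
Mole fraction of F₂ in the effusate = (n_F₂/√M_F₂) / (n_F₂/√M_F₂ + n_C₂H₆/√M_C₂H₆)
= (0.885/√38.00) / (0.885/√38.00 + 0.369/√30.07) = 0.1436/(0.1436 + 0.06729) = 0.681.

0.681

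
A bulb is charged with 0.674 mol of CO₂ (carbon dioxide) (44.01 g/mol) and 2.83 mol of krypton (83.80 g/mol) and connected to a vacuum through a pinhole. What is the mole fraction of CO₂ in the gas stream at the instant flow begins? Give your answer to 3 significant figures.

Each component's effusion rate ∝ (its partial pressure)·(1/√M) ∝ n_i/√M_i.
So x_CO₂ in the escaping gas = (n_CO₂/√M_CO₂) / Σ(n_i/√M_i)
= (0.674/√44.01) / (0.674/√44.01 + 2.83/√83.80) = 0.1016/(0.1016 + 0.3091) = 0.247.

0.247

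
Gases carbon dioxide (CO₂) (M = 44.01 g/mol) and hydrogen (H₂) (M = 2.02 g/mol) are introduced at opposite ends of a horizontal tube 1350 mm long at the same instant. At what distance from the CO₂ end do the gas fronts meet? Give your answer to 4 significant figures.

In equal time, each gas travels a distance ∝ its rate ∝ 1/√M, so d_CO₂/d_H₂ = √(M_H₂/M_CO₂) = √(2.02/44.01) = 0.2142.
With d_CO₂ + d_H₂ = 1350 mm, d_H₂ = 1350/(1 + 0.2142) = 1112 mm.
d_CO₂ = 1350 − 1112 = 238.2 mm.

238.2 mm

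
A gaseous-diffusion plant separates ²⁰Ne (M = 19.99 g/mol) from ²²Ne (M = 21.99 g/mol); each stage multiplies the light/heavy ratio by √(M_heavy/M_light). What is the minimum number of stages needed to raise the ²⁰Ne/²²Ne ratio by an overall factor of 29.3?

Single-stage factor α = √(21.99/19.99), so ln α = ½ ln(1.10005) = 0.04768.
Need α^N ≥ 29.3 ⇒ N ≥ ln(29.3) / ln α = 3.378 / 0.04768 = 70.84.
Rounding up, N = 71 stages.

71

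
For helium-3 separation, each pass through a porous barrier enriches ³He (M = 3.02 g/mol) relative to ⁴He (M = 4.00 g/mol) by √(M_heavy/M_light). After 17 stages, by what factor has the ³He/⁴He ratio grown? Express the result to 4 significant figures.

After 17 stages the ratio has grown by (√(4.00/3.02))^17 = (4.00/3.02)^(17/2).
= 1.32450^(17/2) = 10.90.

10.90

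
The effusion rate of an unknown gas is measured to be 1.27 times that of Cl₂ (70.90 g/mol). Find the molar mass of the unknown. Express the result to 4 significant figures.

43.96 g/mol

From Graham's law, rate_X/rate_Cl₂ = √(M_Cl₂/M_X).
1.27 = √(70.90/M_X)
M_X = 70.90 / 1.27² = 70.90 / 1.613 = 43.96 g/mol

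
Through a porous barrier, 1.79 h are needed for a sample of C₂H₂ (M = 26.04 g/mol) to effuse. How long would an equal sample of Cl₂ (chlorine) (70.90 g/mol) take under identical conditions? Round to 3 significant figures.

From Graham's law, t_Cl₂/t_C₂H₂ = √(M_Cl₂/M_C₂H₂) = √(70.90/26.04) = √2.723 = 1.650.
So the time for Cl₂ is 1.79 × 1.650 = 2.95 h.

2.95 h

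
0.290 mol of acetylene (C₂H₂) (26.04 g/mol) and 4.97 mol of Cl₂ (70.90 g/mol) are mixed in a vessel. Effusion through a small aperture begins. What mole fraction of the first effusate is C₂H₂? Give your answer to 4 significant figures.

Effusion rate of each component ∝ n_i/√M_i (partial pressure × 1/√M).
x_C₂H₂(eff) = (n_C₂H₂/√M_C₂H₂) / (n_C₂H₂/√M_C₂H₂ + n_Cl₂/√M_Cl₂)
= (0.290/√26.04) / (0.290/√26.04 + 4.97/√70.90) = 0.05683/(0.05683 + 0.5902) = 0.08783.

0.08783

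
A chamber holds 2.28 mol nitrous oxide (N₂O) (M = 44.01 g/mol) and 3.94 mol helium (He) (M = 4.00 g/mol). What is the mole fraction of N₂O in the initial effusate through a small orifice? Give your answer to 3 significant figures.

Effusion rate of each component ∝ n_i/√M_i (partial pressure × 1/√M).
x_N₂O(eff) = (n_N₂O/√M_N₂O) / (n_N₂O/√M_N₂O + n_He/√M_He)
= (2.28/√44.01) / (2.28/√44.01 + 3.94/√4.00) = 0.3437/(0.3437 + 1.970) = 0.149.

0.149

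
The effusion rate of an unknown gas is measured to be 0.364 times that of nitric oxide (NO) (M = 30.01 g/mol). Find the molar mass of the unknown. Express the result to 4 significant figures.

226.5 g/mol

Since effusion rate ∝ 1/√M, rate_X/rate_NO = √(M_NO/M_X).
0.364 = √(30.01/M_X)
M_X = 30.01 / 0.364² = 30.01 / 0.1325 = 226.5 g/mol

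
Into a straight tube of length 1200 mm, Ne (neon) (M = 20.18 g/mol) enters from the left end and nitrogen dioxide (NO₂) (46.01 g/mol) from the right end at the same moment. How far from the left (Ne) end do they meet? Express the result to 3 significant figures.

722 mm

In equal time, each gas travels a distance ∝ its rate ∝ 1/√M, so d_Ne/d_NO₂ = √(M_NO₂/M_Ne) = √(46.01/20.18) = 1.510.
With d_Ne + d_NO₂ = 1200 mm, d_NO₂ = 1200/(1 + 1.510) = 478.1 mm.
d_Ne = 1200 − 478.1 = 722 mm.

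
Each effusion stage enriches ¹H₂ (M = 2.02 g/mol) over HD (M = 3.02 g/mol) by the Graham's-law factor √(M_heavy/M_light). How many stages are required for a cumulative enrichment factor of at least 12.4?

13

Single-stage factor α = √(3.02/2.02), so ln α = ½ ln(1.49505) = 0.2011.
Need α^N ≥ 12.4 ⇒ N ≥ ln(12.4) / ln α = 2.518 / 0.2011 = 12.52.
So at least 13 stages are needed.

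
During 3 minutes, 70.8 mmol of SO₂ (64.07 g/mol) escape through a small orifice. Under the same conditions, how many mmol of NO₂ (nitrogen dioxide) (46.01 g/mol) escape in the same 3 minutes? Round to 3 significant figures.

83.5 mmol

Using Graham's law: rate_NO₂/rate_SO₂ = √(M_SO₂/M_NO₂) = √(64.07/46.01) = √1.393 = 1.180.
So the amount for NO₂ is 70.8 × 1.180 = 83.5 mmol.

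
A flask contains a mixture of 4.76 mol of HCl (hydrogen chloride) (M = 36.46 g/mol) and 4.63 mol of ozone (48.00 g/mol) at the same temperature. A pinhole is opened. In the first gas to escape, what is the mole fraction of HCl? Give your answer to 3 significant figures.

Each component's effusion rate ∝ (its partial pressure)·(1/√M) ∝ n_i/√M_i.
Mole fraction of HCl in the effusate = (n_HCl/√M_HCl) / (n_HCl/√M_HCl + n_O₃/√M_O₃)
= (4.76/√36.46) / (4.76/√36.46 + 4.63/√48.00) = 0.7883/(0.7883 + 0.6683) = 0.541.

0.541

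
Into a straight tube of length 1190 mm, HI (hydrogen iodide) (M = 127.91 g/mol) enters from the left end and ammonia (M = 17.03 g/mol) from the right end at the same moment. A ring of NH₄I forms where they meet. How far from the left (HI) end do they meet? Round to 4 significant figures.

318.1 mm

In equal time, each gas travels a distance ∝ its rate ∝ 1/√M, so d_HI/d_NH₃ = √(M_NH₃/M_HI) = √(17.03/127.91) = 0.3649.
With d_HI + d_NH₃ = 1190 mm, d_NH₃ = 1190/(1 + 0.3649) = 871.9 mm.
d_HI = 1190 − 871.9 = 318.1 mm.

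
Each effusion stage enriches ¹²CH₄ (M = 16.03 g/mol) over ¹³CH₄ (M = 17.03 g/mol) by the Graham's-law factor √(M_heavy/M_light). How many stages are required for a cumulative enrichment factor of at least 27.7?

110

With α = √(17.03/16.03) per stage, ln α = ½ ln(1.06238) = 0.03026.
Need α^N ≥ 27.7 ⇒ N ≥ ln(27.7) / ln α = 3.321 / 0.03026 = 109.77.
So at least 110 stages are needed.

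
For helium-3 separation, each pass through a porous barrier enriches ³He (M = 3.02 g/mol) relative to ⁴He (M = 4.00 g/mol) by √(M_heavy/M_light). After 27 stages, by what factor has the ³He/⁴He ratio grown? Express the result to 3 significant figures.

44.4

Each stage multiplies the ratio by α = √(4.00/3.02), so after 27 stages the overall factor is α^27 = (4.00/3.02)^(27/2).
= 1.32450^(27/2) = 44.4.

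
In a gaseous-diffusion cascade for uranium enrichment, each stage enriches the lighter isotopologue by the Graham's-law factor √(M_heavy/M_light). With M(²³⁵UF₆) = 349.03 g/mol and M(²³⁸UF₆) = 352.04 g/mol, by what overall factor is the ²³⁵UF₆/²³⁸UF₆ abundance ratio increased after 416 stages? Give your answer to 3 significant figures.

Each stage multiplies the ratio by α = √(352.04/349.03), so after 416 stages the overall factor is α^416 = (352.04/349.03)^(416/2).
= 1.00862^208 = 5.97.

5.97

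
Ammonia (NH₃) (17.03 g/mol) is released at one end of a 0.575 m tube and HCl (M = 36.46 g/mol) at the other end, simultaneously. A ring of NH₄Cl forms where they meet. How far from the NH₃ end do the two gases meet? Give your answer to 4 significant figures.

0.3416 m

The fronts meet when d_NH₃ + d_HCl = L with d_NH₃/d_HCl = √(M_HCl/M_NH₃) (Graham's law). Here √(M_HCl/M_NH₃) = √(36.46/17.03) = 1.463.
With d_NH₃ + d_HCl = 0.575 m, d_HCl = 0.575/(1 + 1.463) = 0.2334 m.
d_NH₃ = 0.575 − 0.2334 = 0.3416 m.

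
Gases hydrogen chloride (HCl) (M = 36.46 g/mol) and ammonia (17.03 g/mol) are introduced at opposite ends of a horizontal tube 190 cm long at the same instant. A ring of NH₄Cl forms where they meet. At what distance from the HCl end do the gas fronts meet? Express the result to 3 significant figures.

77.1 cm

The fronts meet when d_HCl + d_NH₃ = L with d_HCl/d_NH₃ = √(M_NH₃/M_HCl) (Graham's law). Here √(M_NH₃/M_HCl) = √(17.03/36.46) = 0.6834.
With d_HCl + d_NH₃ = 190 cm, d_NH₃ = 190/(1 + 0.6834) = 112.9 cm.
d_HCl = 190 − 112.9 = 77.1 cm.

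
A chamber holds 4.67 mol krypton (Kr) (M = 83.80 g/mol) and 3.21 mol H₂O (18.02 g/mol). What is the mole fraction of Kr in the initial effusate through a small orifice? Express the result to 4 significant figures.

0.4029

The effusion rate of species i is ∝ p_i/√M_i ∝ n_i/√M_i.
So x_Kr in the escaping gas = (n_Kr/√M_Kr) / Σ(n_i/√M_i)
= (4.67/√83.80) / (4.67/√83.80 + 3.21/√18.02) = 0.5101/(0.5101 + 0.7562) = 0.4029.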